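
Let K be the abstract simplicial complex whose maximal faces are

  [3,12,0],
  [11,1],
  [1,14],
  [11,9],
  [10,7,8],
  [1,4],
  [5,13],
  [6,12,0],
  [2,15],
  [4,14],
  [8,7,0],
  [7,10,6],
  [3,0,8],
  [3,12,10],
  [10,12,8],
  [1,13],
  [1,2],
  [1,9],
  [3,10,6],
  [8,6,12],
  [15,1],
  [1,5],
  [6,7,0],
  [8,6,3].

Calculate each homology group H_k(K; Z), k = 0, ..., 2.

Order the vertices as 0 < 1 < 2 < 3 < 4 < 5 < 6 < 7 < 8 < 9 < 10 < 11 < 12 < 13 < 14 < 15. Listing each simplex with vertices in this order, K has dimension 2 with simplices:

  0-simplices (16): [0], [1], [2], [3], [4], [5], [6], [7], [8], [9], [10], [11], [12], [13], [14], [15]
  1-simplices (30): (30 of them)
  2-simplices (12): [0,3,8], [0,3,12], [0,6,7], [0,6,12], [0,7,8], [3,6,8], [3,6,10], [3,10,12], [6,7,10], [6,8,12], [7,8,10], [8,10,12]

so the chain groups are C_0 ≅ Z^16, C_1 ≅ Z^30, C_2 ≅ Z^12.

The boundary map ∂_1: C_1 → C_0 sends each edge [p,q] (with p < q) to q − p. For instance
  ∂[7,10] = [10] − [7].
This gives a 16×30 integer matrix of rank 14; reducing to Smith normal form yields diagonal entries (1,1,1,1,1,1,1,1,1,1,1,1,1,1).

The boundary map ∂_2: C_2 → C_1 acts by ∂[p,q,r] = [q,r] − [p,r] + [p,q]. For instance
  ∂[3,6,10] = [6,10] − [3,10] + [3,6],
  ∂[8,10,12] = [10,12] − [8,12] + [8,10].
The resulting 30×12 matrix has rank 12, and its Smith normal form has invariant factors (1,1,1,1,1,1,1,1,1,1,1,2).

Computing H_k = (kernel of ∂_k) / (image of ∂_{k+1}):

  H_0: rank C_0 − rank ∂_1 = 16 − 14 = 2, and the invariant factors of ∂_1 are all 1, so H_0 = Z^2.
  H_1: rank ker ∂_1 − rank ∂_2 = (30 − 14) − 12 = 4, and ∂_2 has invariant factor 2 > 1, so H_1 = Z^4 ⊕ Z_2.
  H_2: rank ker ∂_2 − rank ∂_3 = (12 − 12) − 0 = 0, and there is no ∂_3, so H_2 = 0.

H_0 = Z^2,  H_1 = Z^4 ⊕ Z_2,  H_2 = 0.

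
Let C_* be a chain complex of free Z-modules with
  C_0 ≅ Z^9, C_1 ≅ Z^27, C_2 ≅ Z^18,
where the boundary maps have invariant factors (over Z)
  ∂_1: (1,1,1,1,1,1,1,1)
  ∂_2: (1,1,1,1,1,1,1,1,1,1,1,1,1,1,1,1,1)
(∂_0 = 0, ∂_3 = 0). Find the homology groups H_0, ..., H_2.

H_0 = Z,  H_1 = Z^2,  H_2 = Z.

H_0: b_0 = 9 − 0 − 8 = 1; torsion from ∂_1 factors > 1: none. So H_0 = Z.
H_1: b_1 = 27 − 8 − 17 = 2; torsion from ∂_2 factors > 1: none. So H_1 = Z^2.
H_2: b_2 = 18 − 17 − 0 = 1; torsion from ∂_3 factors > 1: none. So H_2 = Z.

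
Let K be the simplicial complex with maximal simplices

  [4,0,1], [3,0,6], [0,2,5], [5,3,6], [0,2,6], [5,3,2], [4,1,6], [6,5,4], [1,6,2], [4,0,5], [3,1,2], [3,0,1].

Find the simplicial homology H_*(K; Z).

Fix the vertex order 0 < 1 < 2 < 3 < 4 < 5 < 6 and write every simplex with vertices in increasing order. Then dim K = 2 and the simplices of K are:

  0-simplices (7): [0], [1], [2], [3], [4], [5], [6]
  1-simplices (18): [0,1], [0,2], [0,3], [0,4], [0,5], [0,6], [1,2], [1,3], [1,4], [1,6], [2,3], [2,5], [2,6], [3,5], [3,6], [4,5], [4,6], [5,6]
  2-simplices (12): [0,1,3], [0,1,4], [0,2,5], [0,2,6], [0,3,6], [0,4,5], [1,2,3], [1,2,6], [1,4,6], [2,3,5], [3,5,6], [4,5,6]

so the chain groups are C_0 ≅ Z^7, C_1 ≅ Z^18, C_2 ≅ Z^12.

Boundary ∂_1: C_1 → C_0 is given by ∂[p,q] = [q] − [p].
The 7×18 boundary matrix has rank 6 and Smith normal form diag(1,1,1,1,1,1).

Boundary ∂_2: C_2 → C_1 acts by ∂[p,q,r] = [q,r] − [p,r] + [p,q]. For instance
  ∂[0,1,3] = [1,3] − [0,3] + [0,1],
  ∂[3,5,6] = [5,6] − [3,6] + [3,5].
As a 18×12 matrix over Z this has rank 12, with invariant factors (1,1,1,1,1,1,1,1,1,1,1,2).

From H_k ≅ ker(∂_k) / im(∂_{k+1}) we obtain:

  H_0: rank C_0 − rank ∂_1 = 7 − 6 = 1, and the invariant factors of ∂_1 are all 1, so H_0 = Z.
  H_1: rank ker ∂_1 − rank ∂_2 = (18 − 6) − 12 = 0, and ∂_2 has invariant factor 2 > 1, so H_1 = Z/2.
  H_2: rank ker ∂_2 − rank ∂_3 = (12 − 12) − 0 = 0, and there is no ∂_3, so H_2 = 0.

As a check, the Euler characteristic is 7 − 18 + 12 = 1, which agrees with 1 − 0 + 0 = 1.

H_0 = Z,  H_1 = Z/2,  H_2 = 0.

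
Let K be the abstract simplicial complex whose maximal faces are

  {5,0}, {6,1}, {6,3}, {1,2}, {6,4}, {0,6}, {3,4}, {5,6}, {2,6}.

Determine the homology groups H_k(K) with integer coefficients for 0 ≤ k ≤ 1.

H_0 = Z,  H_1 = Z^3.

K has 7 vertices, 9 edges.
rank ∂_0 = 0, rank ∂_1 = 6 ⇒ b_0 = 7 − 0 − 6 = 1; all invariant factors of ∂_1 are 1 so no torsion. So H_0 ≅ Z.
rank ∂_1 = 6, rank ∂_2 = 0 ⇒ b_1 = 9 − 6 − 0 = 3. So H_1 ≅ Z^3.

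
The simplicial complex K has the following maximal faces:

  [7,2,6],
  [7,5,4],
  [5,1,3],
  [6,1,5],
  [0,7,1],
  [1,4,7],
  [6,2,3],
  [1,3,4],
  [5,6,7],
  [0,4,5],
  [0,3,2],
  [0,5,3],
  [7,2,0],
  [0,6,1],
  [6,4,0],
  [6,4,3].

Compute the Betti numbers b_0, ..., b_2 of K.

Order the vertices as 0 < 1 < 2 < 3 < 4 < 5 < 6 < 7. Listing each simplex with vertices in this order, K has dimension 2 with simplices:

  0-simplices (8): [0], [1], [2], [3], [4], [5], [6], [7]
  1-simplices (24): (24 of them)
  2-simplices (16): [0,1,6], [0,1,7], [0,2,3], [0,2,7], [0,3,5], [0,4,5], [0,4,6], [1,3,4], [1,3,5], [1,4,7], [1,5,6], [2,3,6], [2,6,7], [3,4,6], [4,5,7], [5,6,7]

Hence C_0 ≅ Z^8, C_1 ≅ Z^24, C_2 ≅ Z^16.

Boundary ∂_1: C_1 → C_0 maps an edge to its endpoints' difference, ∂[p,q] = q − p. For instance
  ∂[2,3] = [3] − [2].
The resulting 8×24 matrix has rank 7, and its Smith normal form has invariant factors (1,1,1,1,1,1,1).

The boundary map ∂_2: C_2 → C_1 sends each 2-simplex [p,q,r] to [q,r] − [p,r] + [p,q]. For instance
  ∂[0,3,5] = [3,5] − [0,5] + [0,3],
  ∂[4,5,7] = [5,7] − [4,7] + [4,5].
As a 24×16 matrix over Z this has rank 15, with invariant factors (1,1,1,1,1,1,1,1,1,1,1,1,1,1,1).

Now H_k = ker ∂_k / im ∂_{k+1}, so:

  H_0: rank C_0 − rank ∂_1 = 8 − 7 = 1, and the invariant factors of ∂_1 are all 1, so H_0 ≅ Z.
  H_1: rank ker ∂_1 − rank ∂_2 = (24 − 7) − 15 = 2, and the invariant factors of ∂_2 are all 1, so H_1 ≅ Z^2.
  H_2: rank ker ∂_2 − rank ∂_3 = (16 − 15) − 0 = 1, and there is no ∂_3, so H_2 ≅ Z.

As a check, the Euler characteristic is 8 − 24 + 16 = 0, which agrees with 1 − 2 + 1 = 0.

Hence the Betti numbers are b_0 = 1, b_1 = 2, b_2 = 1.

b_0 = 1, b_1 = 2, b_2 = 1.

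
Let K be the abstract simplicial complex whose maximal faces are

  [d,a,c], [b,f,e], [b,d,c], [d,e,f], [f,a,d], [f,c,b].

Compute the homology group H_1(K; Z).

Take the total order a < b < c < d < e < f on the vertex set. Then K (dimension 2) consists of the simplices:

  0-simplices (6): a, b, c, d, e, f
  1-simplices (12): ac, ad, af, bc, bd, be, bf, cd, cf, de, df, ef
  2-simplices (6): acd, adf, bcd, bcf, bef, def

giving chain groups C_0 ≅ Z^6, C_1 ≅ Z^12, C_2 ≅ Z^6.

Boundary ∂_1: C_1 → C_0 is given by ∂[p,q] = [q] − [p]. For instance
  ∂be = e − b.
This gives a 6×12 integer matrix of rank 5; reducing to Smith normal form yields diagonal entries (1,1,1,1,1).

The boundary map ∂_2: C_2 → C_1 acts by ∂[p,q,r] = [q,r] − [p,r] + [p,q]. For instance
  ∂def = ef − df + de,
  ∂bef = ef − bf + be.
The resulting 12×6 matrix has rank 6, and its Smith normal form has invariant factors (1,1,1,1,1,1).

Now H_k = ker ∂_k / im ∂_{k+1}, so:

  H_1: rank ker ∂_1 − rank ∂_2 = (12 − 5) − 6 = 1, and the invariant factors of ∂_2 are all 1, so H_1 = Z.

H_1 ≅ Z.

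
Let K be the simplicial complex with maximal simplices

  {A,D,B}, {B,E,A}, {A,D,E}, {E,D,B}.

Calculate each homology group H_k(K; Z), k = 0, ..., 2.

Order the vertices as A < B < D < E. Listing each simplex with vertices in this order, K has dimension 2 with simplices:

  0-simplices (4): A, B, D, E
  1-simplices (6): AB, AD, AE, BD, BE, DE
  2-simplices (4): ABD, ABE, ADE, BDE

giving chain groups C_0 ≅ Z^4, C_1 ≅ Z^6, C_2 ≅ Z^4.

∂_1: C_1 → C_0 maps an edge to its endpoints' difference, ∂[p,q] = q − p. For instance
  ∂AE = E − A.
The 4×6 boundary matrix has rank 3 and Smith normal form diag(1,1,1).

Boundary ∂_2: C_2 → C_1 maps a triangle to the signed sum of its edges. For instance
  ∂BDE = DE − BE + BD,
  ∂ADE = DE − AE + AD.
The resulting 6×4 matrix has rank 3, and its Smith normal form has invariant factors (1,1,1).

Now H_k = ker ∂_k / im ∂_{k+1}, so:

  H_0: rank C_0 − rank ∂_1 = 4 − 3 = 1, and the invariant factors of ∂_1 are all 1, so H_0 ≅ Z.
  H_1: rank ker ∂_1 − rank ∂_2 = (6 − 3) − 3 = 0, and the invariant factors of ∂_2 are all 1, so H_1 ≅ 0.
  H_2: rank ker ∂_2 − rank ∂_3 = (4 − 3) − 0 = 1, and there is no ∂_3, so H_2 ≅ Z.

H_0 = Z,  H_1 = 0,  H_2 = Z.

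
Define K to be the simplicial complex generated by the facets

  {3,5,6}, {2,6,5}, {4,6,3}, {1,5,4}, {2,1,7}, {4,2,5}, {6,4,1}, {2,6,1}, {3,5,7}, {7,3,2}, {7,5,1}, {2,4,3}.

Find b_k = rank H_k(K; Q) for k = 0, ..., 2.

b_0 = 1, b_1 = 0, b_2 = 0.

Order the vertices as 1 < 2 < 3 < 4 < 5 < 6 < 7. Listing each simplex with vertices in this order, K has dimension 2 with simplices:

  0-simplices (7): [1], [2], [3], [4], [5], [6], [7]
  1-simplices (18): [1,2], [1,4], [1,5], [1,6], [1,7], [2,3], [2,4], [2,5], [2,6], [2,7], [3,4], [3,5], [3,6], [3,7], [4,5], [4,6], [5,6], [5,7]
  2-simplices (12): [1,2,6], [1,2,7], [1,4,5], [1,4,6], [1,5,7], [2,3,4], [2,3,7], [2,4,5], [2,5,6], [3,4,6], [3,5,6], [3,5,7]

Hence C_0 ≅ Z^7, C_1 ≅ Z^18, C_2 ≅ Z^12.

∂_1: C_1 → C_0 is given by ∂[p,q] = [q] − [p]. For instance
  ∂[5,7] = [7] − [5].
The resulting 7×18 matrix has rank 6, and its Smith normal form has invariant factors (1,1,1,1,1,1).

The boundary map ∂_2: C_2 → C_1 acts by ∂[p,q,r] = [q,r] − [p,r] + [p,q]. For instance
  ∂[1,2,6] = [2,6] − [1,6] + [1,2],
  ∂[2,3,4] = [3,4] − [2,4] + [2,3].
This gives a 18×12 integer matrix of rank 12; reducing to Smith normal form yields diagonal entries (1,1,1,1,1,1,1,1,1,1,1,2).

Now H_k = ker ∂_k / im ∂_{k+1}, so:

  H_0: rank C_0 − rank ∂_1 = 7 − 6 = 1, and the invariant factors of ∂_1 are all 1, so H_0 ≅ Z.
  H_1: rank ker ∂_1 − rank ∂_2 = (18 − 6) − 12 = 0, and ∂_2 has invariant factor 2 > 1, so H_1 ≅ Z/2.
  H_2: rank ker ∂_2 − rank ∂_3 = (12 − 12) − 0 = 0, and there is no ∂_3, so H_2 ≅ 0.

Hence the Betti numbers are b_0 = 1, b_1 = 0, b_2 = 0.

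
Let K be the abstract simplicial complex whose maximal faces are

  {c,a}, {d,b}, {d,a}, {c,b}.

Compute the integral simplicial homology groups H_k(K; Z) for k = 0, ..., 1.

H_0 ≅ Z,  H_1 ≅ Z.

We work with the vertex ordering a < b < c < d. The simplices of K, each written with vertices in increasing order, are:

  0-simplices (4): a, b, c, d
  1-simplices (4): ac, ad, bc, bd

so the chain groups are C_0 ≅ Z^4, C_1 ≅ Z^4.

The boundary map ∂_1: C_1 → C_0 sends each edge [p,q] (with p < q) to q − p. For instance
  ∂ad = d − a.
This gives a 4×4 integer matrix of rank 3; reducing to Smith normal form yields diagonal entries (1,1,1).

Computing H_k = (kernel of ∂_k) / (image of ∂_{k+1}):

  H_0: rank C_0 − rank ∂_1 = 4 − 3 = 1, and the invariant factors of ∂_1 are all 1, so H_0 = Z.
  H_1: rank ker ∂_1 − rank ∂_2 = (4 − 3) − 0 = 1, and there is no ∂_2, so H_1 = Z.

(K is a triangulation of the circle S^1.)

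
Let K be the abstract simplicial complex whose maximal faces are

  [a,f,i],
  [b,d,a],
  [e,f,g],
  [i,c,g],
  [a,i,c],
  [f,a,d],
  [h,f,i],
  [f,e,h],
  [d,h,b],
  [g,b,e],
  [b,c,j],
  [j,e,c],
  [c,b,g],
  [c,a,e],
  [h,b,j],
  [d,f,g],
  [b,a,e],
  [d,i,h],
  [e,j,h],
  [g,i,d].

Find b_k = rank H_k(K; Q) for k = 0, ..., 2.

We work with the vertex ordering a < b < c < d < e < f < g < h < i < j. The simplices of K, each written with vertices in increasing order, are:

  0-simplices (10): a, b, c, d, e, f, g, h, i, j
  1-simplices (30): ab, ac, ad, ae, af, ai, bc, bd, be, bg, bh, bj, ce, cg, ci, cj, df, dg, dh, di, ef, eg, eh, ej, fg, fh, fi, gi, hi, hj
  2-simplices (20): abd, abe, ace, aci, adf, afi, bcg, bcj, bdh, beg, bhj, cej, cgi, dfg, dgi, dhi, efg, efh, ehj, fhi

giving chain groups C_0 ≅ Z^10, C_1 ≅ Z^30, C_2 ≅ Z^20.

Boundary ∂_1: C_1 → C_0 is given by ∂[p,q] = [q] − [p]. For instance
  ∂ab = b − a.
The 10×30 boundary matrix has rank 9 and Smith normal form diag(1,1,1,1,1,1,1,1,1).

The boundary map ∂_2: C_2 → C_1 sends each 2-simplex [p,q,r] to [q,r] − [p,r] + [p,q]. For instance
  ∂afi = fi − ai + af,
  ∂cej = ej − cj + ce.
This gives a 30×20 integer matrix of rank 20; reducing to Smith normal form yields diagonal entries (1,1,1,1,1,1,1,1,1,1,1,1,1,1,1,1,1,1,1,2).

Now H_k = ker ∂_k / im ∂_{k+1}, so:

  H_0: rank C_0 − rank ∂_1 = 10 − 9 = 1, and the invariant factors of ∂_1 are all 1, so H_0 ≅ Z.
  H_1: rank ker ∂_1 − rank ∂_2 = (30 − 9) − 20 = 1, and ∂_2 has invariant factor 2 > 1, so H_1 ≅ Z ⊕ Z/2.
  H_2: rank ker ∂_2 − rank ∂_3 = (20 − 20) − 0 = 0, and there is no ∂_3, so H_2 ≅ 0.

As a check, the Euler characteristic is 10 − 30 + 20 = 0, which agrees with 1 − 1 + 0 = 0.

Hence the Betti numbers are b_0 = 1, b_1 = 1, b_2 = 0.

b_0 = 1, b_1 = 1, b_2 = 0.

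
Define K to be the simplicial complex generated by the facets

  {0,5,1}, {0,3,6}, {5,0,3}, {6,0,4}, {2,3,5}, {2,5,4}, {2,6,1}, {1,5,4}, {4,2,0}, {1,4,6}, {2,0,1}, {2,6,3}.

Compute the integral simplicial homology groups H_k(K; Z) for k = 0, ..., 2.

K has 7 vertices, 18 edges, 12 triangles.
rank ∂_0 = 0, rank ∂_1 = 6 ⇒ b_0 = 7 − 0 − 6 = 1; all invariant factors of ∂_1 are 1 so no torsion. So H_0 ≅ Z.
rank ∂_1 = 6, rank ∂_2 = 12 ⇒ b_1 = 18 − 6 − 12 = 0; ∂_2 has invariant factor(s) [2] giving torsion. So H_1 ≅ Z/2Z.
rank ∂_2 = 12, rank ∂_3 = 0 ⇒ b_2 = 12 − 12 − 0 = 0. So H_2 ≅ 0.

H_0 ≅ Z,  H_1 ≅ Z/2Z,  H_2 = 0.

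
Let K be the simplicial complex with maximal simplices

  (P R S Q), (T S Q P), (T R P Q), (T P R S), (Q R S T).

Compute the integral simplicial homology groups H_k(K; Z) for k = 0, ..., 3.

We work with the vertex ordering P < Q < R < S < T. The simplices of K, each written with vertices in increasing order, are:

  0-simplices (5): P, Q, R, S, T
  1-simplices (10): PQ, PR, PS, PT, QR, QS, QT, RS, RT, ST
  2-simplices (10): PQR, PQS, PQT, PRS, PRT, PST, QRS, QRT, QST, RST
  3-simplices (5): PQRS, PQRT, PQST, PRST, QRST

so the chain groups are C_0 ≅ Z^5, C_1 ≅ Z^10, C_2 ≅ Z^10, C_3 ≅ Z^5.

∂_1: C_1 → C_0 maps an edge to its endpoints' difference, ∂[p,q] = q − p.
The resulting 5×10 matrix has rank 4, and its Smith normal form has invariant factors (1,1,1,1).

The boundary map ∂_2: C_2 → C_1 sends each 2-simplex [p,q,r] to [q,r] − [p,r] + [p,q]. For instance
  ∂PQS = QS − PS + PQ,
  ∂RST = ST − RT + RS.
The 10×10 boundary matrix has rank 6 and Smith normal form diag(1,1,1,1,1,1).

The boundary map ∂_3: C_3 → C_2 sends each 3-simplex σ to the alternating sum Σ_i (−1)^i (σ with its i-th vertex removed). For instance
  ∂PQRS = QRS − PRS + PQS − PQR,
  ∂PQST = QST − PST + PQT − PQS.
The 10×5 boundary matrix has rank 4 and Smith normal form diag(1,1,1,1).

Now H_k = ker ∂_k / im ∂_{k+1}, so:

  H_0: rank C_0 − rank ∂_1 = 5 − 4 = 1, and the invariant factors of ∂_1 are all 1, so H_0 ≅ Z.
  H_1: rank ker ∂_1 − rank ∂_2 = (10 − 4) − 6 = 0, and the invariant factors of ∂_2 are all 1, so H_1 ≅ 0.
  H_2: rank ker ∂_2 − rank ∂_3 = (10 − 6) − 4 = 0, and the invariant factors of ∂_3 are all 1, so H_2 ≅ 0.
  H_3: rank ker ∂_3 − rank ∂_4 = (5 − 4) − 0 = 1, and there is no ∂_4, so H_3 ≅ Z.

As a check, the Euler characteristic is 5 − 10 + 10 − 5 = 0, which agrees with 1 − 0 + 0 − 1 = 0.

H_0 ≅ Z,  H_1 = 0,  H_2 = 0,  H_3 ≅ Z.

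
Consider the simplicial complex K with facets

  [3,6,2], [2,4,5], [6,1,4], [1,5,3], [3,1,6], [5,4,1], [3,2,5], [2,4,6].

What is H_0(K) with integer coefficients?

Take the total order 1 < 2 < 3 < 4 < 5 < 6 on the vertex set. Then K (dimension 2) consists of the simplices:

  0-simplices (6): [1], [2], [3], [4], [5], [6]
  1-simplices (12): [1,3], [1,4], [1,5], [1,6], [2,3], [2,4], [2,5], [2,6], [3,5], [3,6], [4,5], [4,6]
  2-simplices (8): [1,3,5], [1,3,6], [1,4,5], [1,4,6], [2,3,5], [2,3,6], [2,4,5], [2,4,6]

Hence C_0 ≅ Z^6, C_1 ≅ Z^12, C_2 ≅ Z^8.

The boundary map ∂_1: C_1 → C_0 maps an edge to its endpoints' difference, ∂[p,q] = q − p. For instance
  ∂[1,6] = [6] − [1].
As a 6×12 matrix over Z this has rank 5, with invariant factors (1,1,1,1,1).

The boundary map ∂_2: C_2 → C_1 maps a triangle to the signed sum of its edges. For instance
  ∂[1,3,6] = [3,6] − [1,6] + [1,3],
  ∂[2,4,6] = [4,6] − [2,6] + [2,4].
The 12×8 boundary matrix has rank 7 and Smith normal form diag(1,1,1,1,1,1,1).

Now H_k = ker ∂_k / im ∂_{k+1}, so:

  H_0: rank C_0 − rank ∂_1 = 6 − 5 = 1, and the invariant factors of ∂_1 are all 1, so H_0 ≅ Z.

H_0 ≅ Z.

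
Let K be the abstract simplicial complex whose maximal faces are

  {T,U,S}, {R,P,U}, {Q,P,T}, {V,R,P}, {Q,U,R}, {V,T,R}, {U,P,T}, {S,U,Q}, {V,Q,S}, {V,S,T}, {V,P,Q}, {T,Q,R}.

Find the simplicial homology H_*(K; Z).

H_0 = Z,  H_1 = Z/2Z,  H_2 = 0.

K has 7 vertices, 18 edges, 12 triangles.
rank ∂_0 = 0, rank ∂_1 = 6 ⇒ b_0 = 7 − 0 − 6 = 1; all invariant factors of ∂_1 are 1 so no torsion. So H_0 = Z.
rank ∂_1 = 6, rank ∂_2 = 12 ⇒ b_1 = 18 − 6 − 12 = 0; ∂_2 has invariant factor(s) [2] giving torsion. So H_1 = Z/2Z.
rank ∂_2 = 12, rank ∂_3 = 0 ⇒ b_2 = 12 − 12 − 0 = 0. So H_2 = 0.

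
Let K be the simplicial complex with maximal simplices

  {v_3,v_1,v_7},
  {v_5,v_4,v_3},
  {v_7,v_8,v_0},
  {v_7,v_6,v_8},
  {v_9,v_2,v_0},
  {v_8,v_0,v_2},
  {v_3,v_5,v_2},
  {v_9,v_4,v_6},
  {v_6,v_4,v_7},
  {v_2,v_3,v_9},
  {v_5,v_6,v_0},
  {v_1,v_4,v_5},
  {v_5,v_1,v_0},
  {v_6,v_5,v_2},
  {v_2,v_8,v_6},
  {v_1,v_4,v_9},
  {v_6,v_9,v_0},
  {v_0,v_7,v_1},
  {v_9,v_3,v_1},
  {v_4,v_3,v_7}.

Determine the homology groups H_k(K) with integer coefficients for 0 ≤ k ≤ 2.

Order the vertices as v_0 < v_1 < v_2 < v_3 < v_4 < v_5 < v_6 < v_7 < v_8 < v_9. Listing each simplex with vertices in this order, K has dimension 2 with simplices:

  0-simplices (10): [v_0], [v_1], [v_2], [v_3], [v_4], [v_5], [v_6], [v_7], [v_8], [v_9]
  1-simplices (30): (30 of them)
  2-simplices (20): (20 of them)

Hence C_0 ≅ Z^10, C_1 ≅ Z^30, C_2 ≅ Z^20.

Boundary ∂_1: C_1 → C_0 maps an edge to its endpoints' difference, ∂[p,q] = q − p. For instance
  ∂[v_2,v_6] = [v_6] − [v_2].
The 10×30 boundary matrix has rank 9 and Smith normal form diag(1,1,1,1,1,1,1,1,1).

The boundary map ∂_2: C_2 → C_1 acts by ∂[p,q,r] = [q,r] − [p,r] + [p,q]. For instance
  ∂[v_1,v_4,v_5] = [v_4,v_5] − [v_1,v_5] + [v_1,v_4],
  ∂[v_2,v_6,v_8] = [v_6,v_8] − [v_2,v_8] + [v_2,v_6].
This gives a 30×20 integer matrix of rank 20; reducing to Smith normal form yields diagonal entries (1,1,1,1,1,1,1,1,1,1,1,1,1,1,1,1,1,1,1,2).

Computing H_k = (kernel of ∂_k) / (image of ∂_{k+1}):

  H_0: rank C_0 − rank ∂_1 = 10 − 9 = 1, and the invariant factors of ∂_1 are all 1, so H_0 ≅ Z.
  H_1: rank ker ∂_1 − rank ∂_2 = (30 − 9) − 20 = 1, and ∂_2 has invariant factor 2 > 1, so H_1 ≅ Z ⊕ Z/2Z.
  H_2: rank ker ∂_2 − rank ∂_3 = (20 − 20) − 0 = 0, and there is no ∂_3, so H_2 ≅ 0.

H_0 = Z,  H_1 = Z ⊕ Z/2Z,  H_2 = 0.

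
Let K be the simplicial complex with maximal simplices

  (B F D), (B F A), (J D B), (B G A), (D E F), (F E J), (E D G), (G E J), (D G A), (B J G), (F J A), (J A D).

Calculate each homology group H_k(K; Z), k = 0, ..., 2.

Fix the vertex order A < B < D < E < F < G < J and write every simplex with vertices in increasing order. Then dim K = 2 and the simplices of K are:

  0-simplices (7): A, B, D, E, F, G, J
  1-simplices (18): AB, AD, AF, AG, AJ, BD, BF, BG, BJ, DE, DF, DG, DJ, EF, EG, EJ, FJ, GJ
  2-simplices (12): ABF, ABG, ADG, ADJ, AFJ, BDF, BDJ, BGJ, DEF, DEG, EFJ, EGJ

Hence C_0 ≅ Z^7, C_1 ≅ Z^18, C_2 ≅ Z^12.

∂_1: C_1 → C_0 maps an edge to its endpoints' difference, ∂[p,q] = q − p. For instance
  ∂BG = G − B.
The resulting 7×18 matrix has rank 6, and its Smith normal form has invariant factors (1,1,1,1,1,1).

∂_2: C_2 → C_1 acts by ∂[p,q,r] = [q,r] − [p,r] + [p,q]. For instance
  ∂ADJ = DJ − AJ + AD,
  ∂ABF = BF − AF + AB.
This gives a 18×12 integer matrix of rank 12; reducing to Smith normal form yields diagonal entries (1,1,1,1,1,1,1,1,1,1,1,2).

Reading off H_k = ker ∂_k / im ∂_{k+1}:

  H_0: rank C_0 − rank ∂_1 = 7 − 6 = 1, and the invariant factors of ∂_1 are all 1, so H_0 ≅ Z.
  H_1: rank ker ∂_1 − rank ∂_2 = (18 − 6) − 12 = 0, and ∂_2 has invariant factor 2 > 1, so H_1 ≅ Z/2.
  H_2: rank ker ∂_2 − rank ∂_3 = (12 − 12) − 0 = 0, and there is no ∂_3, so H_2 ≅ 0.

As a check, the Euler characteristic is 7 − 18 + 12 = 1, which agrees with 1 − 0 + 0 = 1.

H_0 = Z,  H_1 = Z/2,  H_2 = 0.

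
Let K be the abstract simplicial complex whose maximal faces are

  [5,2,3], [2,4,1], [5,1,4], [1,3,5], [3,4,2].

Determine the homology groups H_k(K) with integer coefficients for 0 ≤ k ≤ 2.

H_0 ≅ Z,  H_1 ≅ Z,  H_2 = 0.

Take the total order 1 < 2 < 3 < 4 < 5 on the vertex set. Then K (dimension 2) consists of the simplices:

  0-simplices (5): [1], [2], [3], [4], [5]
  1-simplices (10): [1,2], [1,3], [1,4], [1,5], [2,3], [2,4], [2,5], [3,4], [3,5], [4,5]
  2-simplices (5): [1,2,4], [1,3,5], [1,4,5], [2,3,4], [2,3,5]

giving chain groups C_0 ≅ Z^5, C_1 ≅ Z^10, C_2 ≅ Z^5.

∂_1: C_1 → C_0 is given by ∂[p,q] = [q] − [p]. For instance
  ∂[1,2] = [2] − [1].
The resulting 5×10 matrix has rank 4, and its Smith normal form has invariant factors (1,1,1,1).

The boundary map ∂_2: C_2 → C_1 sends each 2-simplex [p,q,r] to [q,r] − [p,r] + [p,q]. For instance
  ∂[1,3,5] = [3,5] − [1,5] + [1,3],
  ∂[1,2,4] = [2,4] − [1,4] + [1,2].
The resulting 10×5 matrix has rank 5, and its Smith normal form has invariant factors (1,1,1,1,1).

Now H_k = ker ∂_k / im ∂_{k+1}, so:

  H_0: rank C_0 − rank ∂_1 = 5 − 4 = 1, and the invariant factors of ∂_1 are all 1, so H_0 = Z.
  H_1: rank ker ∂_1 − rank ∂_2 = (10 − 4) − 5 = 1, and the invariant factors of ∂_2 are all 1, so H_1 = Z.
  H_2: rank ker ∂_2 − rank ∂_3 = (5 − 5) − 0 = 0, and there is no ∂_3, so H_2 = 0.

As a check, the Euler characteristic is 5 − 10 + 5 = 0, which agrees with 1 − 1 + 0 = 0.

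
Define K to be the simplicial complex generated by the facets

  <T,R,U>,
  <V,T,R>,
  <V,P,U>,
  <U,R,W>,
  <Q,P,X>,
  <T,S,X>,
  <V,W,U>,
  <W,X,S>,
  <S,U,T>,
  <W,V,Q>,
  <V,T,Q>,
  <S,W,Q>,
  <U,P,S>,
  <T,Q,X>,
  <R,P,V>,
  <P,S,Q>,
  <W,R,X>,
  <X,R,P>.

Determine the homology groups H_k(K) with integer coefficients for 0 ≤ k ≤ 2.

H_0 ≅ Z,  H_1 ≅ Z ⊕ Z_2,  H_2 = 0.

We work with the vertex ordering P < Q < R < S < T < U < V < W < X. The simplices of K, each written with vertices in increasing order, are:

  0-simplices (9): P, Q, R, S, T, U, V, W, X
  1-simplices (27): PQ, PR, PS, PU, PV, PX, QS, QT, QV, QW, QX, RT, RU, RV, RW, RX, ST, SU, SW, SX, TU, TV, TX, UV, UW, VW, WX
  2-simplices (18): PQS, PQX, PRV, PRX, PSU, PUV, QSW, QTV, QTX, QVW, RTU, RTV, RUW, RWX, STU, STX, SWX, UVW

giving chain groups C_0 ≅ Z^9, C_1 ≅ Z^27, C_2 ≅ Z^18.

The boundary map ∂_1: C_1 → C_0 is given by ∂[p,q] = [q] − [p].
As a 9×27 matrix over Z this has rank 8, with invariant factors (1,1,1,1,1,1,1,1).

The boundary map ∂_2: C_2 → C_1 acts by ∂[p,q,r] = [q,r] − [p,r] + [p,q]. For instance
  ∂QVW = VW − QW + QV,
  ∂PRV = RV − PV + PR.
As a 27×18 matrix over Z this has rank 18, with invariant factors (1,1,1,1,1,1,1,1,1,1,1,1,1,1,1,1,1,2).

From H_k ≅ ker(∂_k) / im(∂_{k+1}) we obtain:

  H_0: rank C_0 − rank ∂_1 = 9 − 8 = 1, and the invariant factors of ∂_1 are all 1, so H_0 ≅ Z.
  H_1: rank ker ∂_1 − rank ∂_2 = (27 − 8) − 18 = 1, and ∂_2 has invariant factor 2 > 1, so H_1 ≅ Z ⊕ Z_2.
  H_2: rank ker ∂_2 − rank ∂_3 = (18 − 18) − 0 = 0, and there is no ∂_3, so H_2 ≅ 0.

(K is a triangulation of the Klein bottle.)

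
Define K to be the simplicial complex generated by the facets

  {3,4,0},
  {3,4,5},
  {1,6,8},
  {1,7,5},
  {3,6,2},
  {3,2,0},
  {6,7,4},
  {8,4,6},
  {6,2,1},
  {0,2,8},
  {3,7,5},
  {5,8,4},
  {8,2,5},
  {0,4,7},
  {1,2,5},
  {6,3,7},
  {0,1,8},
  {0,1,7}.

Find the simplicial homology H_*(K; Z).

H_0 ≅ Z,  H_1 ≅ Z ⊕ Z_2,  H_2 = 0.

We work with the vertex ordering 0 < 1 < 2 < 3 < 4 < 5 < 6 < 7 < 8. The simplices of K, each written with vertices in increasing order, are:

  0-simplices (9): [0], [1], [2], [3], [4], [5], [6], [7], [8]
  1-simplices (27): (27 of them)
  2-simplices (18): [0,1,7], [0,1,8], [0,2,3], [0,2,8], [0,3,4], [0,4,7], [1,2,5], [1,2,6], [1,5,7], [1,6,8], [2,3,6], [2,5,8], [3,4,5], [3,5,7], [3,6,7], [4,5,8], [4,6,7], [4,6,8]

giving chain groups C_0 ≅ Z^9, C_1 ≅ Z^27, C_2 ≅ Z^18.

Boundary ∂_1: C_1 → C_0 sends each edge [p,q] (with p < q) to q − p.
As a 9×27 matrix over Z this has rank 8, with invariant factors (1,1,1,1,1,1,1,1).

∂_2: C_2 → C_1 maps a triangle to the signed sum of its edges. For instance
  ∂[1,6,8] = [6,8] − [1,8] + [1,6],
  ∂[0,2,8] = [2,8] − [0,8] + [0,2].
The resulting 27×18 matrix has rank 18, and its Smith normal form has invariant factors (1,1,1,1,1,1,1,1,1,1,1,1,1,1,1,1,1,2).

Reading off H_k = ker ∂_k / im ∂_{k+1}:

  H_0: rank C_0 − rank ∂_1 = 9 − 8 = 1, and the invariant factors of ∂_1 are all 1, so H_0 ≅ Z.
  H_1: rank ker ∂_1 − rank ∂_2 = (27 − 8) − 18 = 1, and ∂_2 has invariant factor 2 > 1, so H_1 ≅ Z ⊕ Z_2.
  H_2: rank ker ∂_2 − rank ∂_3 = (18 − 18) − 0 = 0, and there is no ∂_3, so H_2 ≅ 0.

(K is a triangulation of the Klein bottle.)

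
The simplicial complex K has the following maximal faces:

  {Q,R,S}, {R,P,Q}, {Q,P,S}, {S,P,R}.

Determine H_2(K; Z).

K has 4 vertices, 6 edges, 4 triangles.
rank ∂_2 = 3, rank ∂_3 = 0 ⇒ b_2 = 4 − 3 − 0 = 1. So H_2 = Z.

H_2 = Z.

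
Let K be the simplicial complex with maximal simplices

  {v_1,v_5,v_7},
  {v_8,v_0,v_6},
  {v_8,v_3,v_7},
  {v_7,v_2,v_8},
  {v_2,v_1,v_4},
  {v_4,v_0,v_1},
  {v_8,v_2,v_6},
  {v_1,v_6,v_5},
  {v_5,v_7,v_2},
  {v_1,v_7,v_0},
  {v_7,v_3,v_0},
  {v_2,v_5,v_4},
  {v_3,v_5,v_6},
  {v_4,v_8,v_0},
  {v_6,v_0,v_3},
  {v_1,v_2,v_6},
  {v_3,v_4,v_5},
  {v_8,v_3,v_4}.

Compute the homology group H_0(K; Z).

We work with the vertex ordering v_0 < v_1 < v_2 < v_3 < v_4 < v_5 < v_6 < v_7 < v_8. The simplices of K, each written with vertices in increasing order, are:

  0-simplices (9): [v_0], [v_1], [v_2], [v_3], [v_4], [v_5], [v_6], [v_7], [v_8]
  1-simplices (27): (27 of them)
  2-simplices (18): (18 of them)

so the chain groups are C_0 ≅ Z^9, C_1 ≅ Z^27, C_2 ≅ Z^18.

The boundary map ∂_1: C_1 → C_0 sends each edge [p,q] (with p < q) to q − p. For instance
  ∂[v_3,v_8] = [v_8] − [v_3].
As a 9×27 matrix over Z this has rank 8, with invariant factors (1,1,1,1,1,1,1,1).

Boundary ∂_2: C_2 → C_1 sends each 2-simplex [p,q,r] to [q,r] − [p,r] + [p,q]. For instance
  ∂[v_3,v_4,v_5] = [v_4,v_5] − [v_3,v_5] + [v_3,v_4],
  ∂[v_0,v_1,v_7] = [v_1,v_7] − [v_0,v_7] + [v_0,v_1].
The resulting 27×18 matrix has rank 18, and its Smith normal form has invariant factors (1,1,1,1,1,1,1,1,1,1,1,1,1,1,1,1,1,2).

Computing H_k = (kernel of ∂_k) / (image of ∂_{k+1}):

  H_0: rank C_0 − rank ∂_1 = 9 − 8 = 1, and the invariant factors of ∂_1 are all 1, so H_0 ≅ Z.

(K is a triangulation of the Klein bottle.)

H_0 ≅ Z.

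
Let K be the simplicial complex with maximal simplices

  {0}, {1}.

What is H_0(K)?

H_0 = Z^2.

Take the total order 0 < 1 on the vertex set. Then K (dimension 0) consists of the simplices:

  0-simplices (2): [0], [1]

so the chain groups are C_0 ≅ Z^2.

Reading off H_k = ker ∂_k / im ∂_{k+1}:

  H_0: rank C_0 − rank ∂_1 = 2 − 0 = 2, and there is no ∂_1, so H_0 = Z^2.

(K is a triangulation of a set of 2 points.)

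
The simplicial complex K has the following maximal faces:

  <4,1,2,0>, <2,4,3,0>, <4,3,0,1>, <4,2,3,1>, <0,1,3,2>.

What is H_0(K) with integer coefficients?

K has 5 vertices, 10 edges, 10 triangles, 5 3-simplices.
rank ∂_0 = 0, rank ∂_1 = 4 ⇒ b_0 = 5 − 0 − 4 = 1; all invariant factors of ∂_1 are 1 so no torsion. So H_0 = Z.

H_0 ≅ Z.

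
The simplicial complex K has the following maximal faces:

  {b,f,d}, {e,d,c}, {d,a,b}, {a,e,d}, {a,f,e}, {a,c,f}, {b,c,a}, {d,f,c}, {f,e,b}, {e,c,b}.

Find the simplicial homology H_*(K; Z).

Order the vertices as a < b < c < d < e < f. Listing each simplex with vertices in this order, K has dimension 2 with simplices:

  0-simplices (6): a, b, c, d, e, f
  1-simplices (15): ab, ac, ad, ae, af, bc, bd, be, bf, cd, ce, cf, de, df, ef
  2-simplices (10): abc, abd, acf, ade, aef, bce, bdf, bef, cde, cdf

Hence C_0 ≅ Z^6, C_1 ≅ Z^15, C_2 ≅ Z^10.

Boundary ∂_1: C_1 → C_0 is given by ∂[p,q] = [q] − [p]. For instance
  ∂bf = f − b.
The resulting 6×15 matrix has rank 5, and its Smith normal form has invariant factors (1,1,1,1,1).

∂_2: C_2 → C_1 maps a triangle to the signed sum of its edges. For instance
  ∂cde = de − ce + cd,
  ∂ade = de − ae + ad.
As a 15×10 matrix over Z this has rank 10, with invariant factors (1,1,1,1,1,1,1,1,1,2).

Computing H_k = (kernel of ∂_k) / (image of ∂_{k+1}):

  H_0: rank C_0 − rank ∂_1 = 6 − 5 = 1, and the invariant factors of ∂_1 are all 1, so H_0 = Z.
  H_1: rank ker ∂_1 − rank ∂_2 = (15 − 5) − 10 = 0, and ∂_2 has invariant factor 2 > 1, so H_1 = Z_2.
  H_2: rank ker ∂_2 − rank ∂_3 = (10 − 10) − 0 = 0, and there is no ∂_3, so H_2 = 0.

H_0 ≅ Z,  H_1 ≅ Z_2,  H_2 = 0.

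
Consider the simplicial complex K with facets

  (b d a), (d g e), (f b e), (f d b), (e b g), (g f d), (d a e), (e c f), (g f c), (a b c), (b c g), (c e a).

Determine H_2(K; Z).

H_2 = 0.

K has 7 vertices, 18 edges, 12 triangles.
rank ∂_2 = 12, rank ∂_3 = 0 ⇒ b_2 = 12 − 12 − 0 = 0. So H_2 = 0.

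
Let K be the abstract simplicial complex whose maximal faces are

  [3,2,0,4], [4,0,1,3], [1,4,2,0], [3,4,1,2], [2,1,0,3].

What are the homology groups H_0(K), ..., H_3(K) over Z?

H_0 = Z,  H_1 = 0,  H_2 = 0,  H_3 = Z.

We work with the vertex ordering 0 < 1 < 2 < 3 < 4. The simplices of K, each written with vertices in increasing order, are:

  0-simplices (5): [0], [1], [2], [3], [4]
  1-simplices (10): [0,1], [0,2], [0,3], [0,4], [1,2], [1,3], [1,4], [2,3], [2,4], [3,4]
  2-simplices (10): [0,1,2], [0,1,3], [0,1,4], [0,2,3], [0,2,4], [0,3,4], [1,2,3], [1,2,4], [1,3,4], [2,3,4]
  3-simplices (5): [0,1,2,3], [0,1,2,4], [0,1,3,4], [0,2,3,4], [1,2,3,4]

giving chain groups C_0 ≅ Z^5, C_1 ≅ Z^10, C_2 ≅ Z^10, C_3 ≅ Z^5.

Boundary ∂_1: C_1 → C_0 sends each edge [p,q] (with p < q) to q − p. For instance
  ∂[1,3] = [3] − [1].
This gives a 5×10 integer matrix of rank 4; reducing to Smith normal form yields diagonal entries (1,1,1,1).

∂_2: C_2 → C_1 acts by ∂[p,q,r] = [q,r] − [p,r] + [p,q]. For instance
  ∂[1,3,4] = [3,4] − [1,4] + [1,3],
  ∂[0,3,4] = [3,4] − [0,4] + [0,3].
This gives a 10×10 integer matrix of rank 6; reducing to Smith normal form yields diagonal entries (1,1,1,1,1,1).

The boundary map ∂_3: C_3 → C_2 sends each 3-simplex σ to the alternating sum Σ_i (−1)^i (σ with its i-th vertex removed). For instance
  ∂[0,1,2,4] = [1,2,4] − [0,2,4] + [0,1,4] − [0,1,2],
  ∂[0,2,3,4] = [2,3,4] − [0,3,4] + [0,2,4] − [0,2,3].
The 10×5 boundary matrix has rank 4 and Smith normal form diag(1,1,1,1).

Now H_k = ker ∂_k / im ∂_{k+1}, so:

  H_0: rank C_0 − rank ∂_1 = 5 − 4 = 1, and the invariant factors of ∂_1 are all 1, so H_0 = Z.
  H_1: rank ker ∂_1 − rank ∂_2 = (10 − 4) − 6 = 0, and the invariant factors of ∂_2 are all 1, so H_1 = 0.
  H_2: rank ker ∂_2 − rank ∂_3 = (10 − 6) − 4 = 0, and the invariant factors of ∂_3 are all 1, so H_2 = 0.
  H_3: rank ker ∂_3 − rank ∂_4 = (5 − 4) − 0 = 1, and there is no ∂_4, so H_3 = Z.

(K is a triangulation of the 3-sphere S^3.)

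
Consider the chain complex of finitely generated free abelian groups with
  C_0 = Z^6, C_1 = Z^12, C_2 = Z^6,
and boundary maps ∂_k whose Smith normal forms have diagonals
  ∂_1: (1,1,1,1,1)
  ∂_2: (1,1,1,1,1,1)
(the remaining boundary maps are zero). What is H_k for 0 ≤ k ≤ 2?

H_0: b_0 = 6 − 0 − 5 = 1; torsion from ∂_1 factors > 1: none. So H_0 = Z.
H_1: b_1 = 12 − 5 − 6 = 1; torsion from ∂_2 factors > 1: none. So H_1 = Z.
H_2: b_2 = 6 − 6 − 0 = 0; torsion from ∂_3 factors > 1: none. So H_2 = 0.

H_0 = Z,  H_1 = Z,  H_2 = 0.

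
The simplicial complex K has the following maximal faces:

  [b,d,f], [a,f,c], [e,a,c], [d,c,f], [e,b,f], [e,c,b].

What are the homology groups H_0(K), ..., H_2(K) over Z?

Order the vertices as a < b < c < d < e < f. Listing each simplex with vertices in this order, K has dimension 2 with simplices:

  0-simplices (6): a, b, c, d, e, f
  1-simplices (12): ac, ae, af, bc, bd, be, bf, cd, ce, cf, df, ef
  2-simplices (6): ace, acf, bce, bdf, bef, cdf

Hence C_0 ≅ Z^6, C_1 ≅ Z^12, C_2 ≅ Z^6.

∂_1: C_1 → C_0 is given by ∂[p,q] = [q] − [p]. For instance
  ∂ac = c − a.
The 6×12 boundary matrix has rank 5 and Smith normal form diag(1,1,1,1,1).

Boundary ∂_2: C_2 → C_1 maps a triangle to the signed sum of its edges. For instance
  ∂bce = ce − be + bc,
  ∂bdf = df − bf + bd.
The 12×6 boundary matrix has rank 6 and Smith normal form diag(1,1,1,1,1,1).

Computing H_k = (kernel of ∂_k) / (image of ∂_{k+1}):

  H_0: rank C_0 − rank ∂_1 = 6 − 5 = 1, and the invariant factors of ∂_1 are all 1, so H_0 ≅ Z.
  H_1: rank ker ∂_1 − rank ∂_2 = (12 − 5) − 6 = 1, and the invariant factors of ∂_2 are all 1, so H_1 ≅ Z.
  H_2: rank ker ∂_2 − rank ∂_3 = (6 − 6) − 0 = 0, and there is no ∂_3, so H_2 ≅ 0.

H_0 = Z,  H_1 = Z,  H_2 = 0.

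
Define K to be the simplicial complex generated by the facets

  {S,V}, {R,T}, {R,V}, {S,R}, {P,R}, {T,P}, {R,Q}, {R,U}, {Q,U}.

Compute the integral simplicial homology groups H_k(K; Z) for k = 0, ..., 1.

K has 7 vertices, 9 edges.
rank ∂_0 = 0, rank ∂_1 = 6 ⇒ b_0 = 7 − 0 − 6 = 1; all invariant factors of ∂_1 are 1 so no torsion. So H_0 = Z.
rank ∂_1 = 6, rank ∂_2 = 0 ⇒ b_1 = 9 − 6 − 0 = 3. So H_1 = Z^3.

H_0 ≅ Z,  H_1 ≅ Z^3.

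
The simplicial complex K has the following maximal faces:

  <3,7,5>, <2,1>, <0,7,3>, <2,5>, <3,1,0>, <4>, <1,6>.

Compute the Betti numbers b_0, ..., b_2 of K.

b_0 = 2, b_1 = 1, b_2 = 0.

K has 8 vertices, 10 edges, 3 triangles.
rank ∂_0 = 0, rank ∂_1 = 6 ⇒ b_0 = 8 − 0 − 6 = 2; all invariant factors of ∂_1 are 1 so no torsion. So H_0 = Z^2.
rank ∂_1 = 6, rank ∂_2 = 3 ⇒ b_1 = 10 − 6 − 3 = 1; all invariant factors of ∂_2 are 1 so no torsion. So H_1 = Z.
rank ∂_2 = 3, rank ∂_3 = 0 ⇒ b_2 = 3 − 3 − 0 = 0. So H_2 = 0.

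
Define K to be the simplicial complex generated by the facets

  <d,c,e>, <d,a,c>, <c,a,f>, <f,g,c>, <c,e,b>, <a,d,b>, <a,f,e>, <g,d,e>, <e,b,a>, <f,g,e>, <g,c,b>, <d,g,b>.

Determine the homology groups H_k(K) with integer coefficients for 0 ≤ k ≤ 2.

Fix the vertex order a < b < c < d < e < f < g and write every simplex with vertices in increasing order. Then dim K = 2 and the simplices of K are:

  0-simplices (7): a, b, c, d, e, f, g
  1-simplices (18): ab, ac, ad, ae, af, bc, bd, be, bg, cd, ce, cf, cg, de, dg, ef, eg, fg
  2-simplices (12): abd, abe, acd, acf, aef, bce, bcg, bdg, cde, cfg, deg, efg

Hence C_0 ≅ Z^7, C_1 ≅ Z^18, C_2 ≅ Z^12.

∂_1: C_1 → C_0 sends each edge [p,q] (with p < q) to q − p. For instance
  ∂ad = d − a.
The resulting 7×18 matrix has rank 6, and its Smith normal form has invariant factors (1,1,1,1,1,1).

∂_2: C_2 → C_1 sends each 2-simplex [p,q,r] to [q,r] − [p,r] + [p,q]. For instance
  ∂efg = fg − eg + ef,
  ∂bdg = dg − bg + bd.
The 18×12 boundary matrix has rank 12 and Smith normal form diag(1,1,1,1,1,1,1,1,1,1,1,2).

From H_k ≅ ker(∂_k) / im(∂_{k+1}) we obtain:

  H_0: rank C_0 − rank ∂_1 = 7 − 6 = 1, and the invariant factors of ∂_1 are all 1, so H_0 = Z.
  H_1: rank ker ∂_1 − rank ∂_2 = (18 − 6) − 12 = 0, and ∂_2 has invariant factor 2 > 1, so H_1 = Z/2.
  H_2: rank ker ∂_2 − rank ∂_3 = (12 − 12) − 0 = 0, and there is no ∂_3, so H_2 = 0.

H_0 = Z,  H_1 = Z/2,  H_2 = 0.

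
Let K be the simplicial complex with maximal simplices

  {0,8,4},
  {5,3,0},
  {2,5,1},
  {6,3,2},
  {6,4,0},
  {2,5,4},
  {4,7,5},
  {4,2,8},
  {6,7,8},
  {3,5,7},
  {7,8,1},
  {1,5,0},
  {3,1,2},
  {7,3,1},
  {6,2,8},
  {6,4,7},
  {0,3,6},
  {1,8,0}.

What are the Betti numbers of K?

Take the total order 0 < 1 < 2 < 3 < 4 < 5 < 6 < 7 < 8 on the vertex set. Then K (dimension 2) consists of the simplices:

  0-simplices (9): [0], [1], [2], [3], [4], [5], [6], [7], [8]
  1-simplices (27): (27 of them)
  2-simplices (18): [0,1,5], [0,1,8], [0,3,5], [0,3,6], [0,4,6], [0,4,8], [1,2,3], [1,2,5], [1,3,7], [1,7,8], [2,3,6], [2,4,5], [2,4,8], [2,6,8], [3,5,7], [4,5,7], [4,6,7], [6,7,8]

so the chain groups are C_0 ≅ Z^9, C_1 ≅ Z^27, C_2 ≅ Z^18.

∂_1: C_1 → C_0 sends each edge [p,q] (with p < q) to q − p. For instance
  ∂[2,4] = [4] − [2].
The 9×27 boundary matrix has rank 8 and Smith normal form diag(1,1,1,1,1,1,1,1).

∂_2: C_2 → C_1 acts by ∂[p,q,r] = [q,r] − [p,r] + [p,q]. For instance
  ∂[0,4,8] = [4,8] − [0,8] + [0,4],
  ∂[1,2,5] = [2,5] − [1,5] + [1,2].
This gives a 27×18 integer matrix of rank 18; reducing to Smith normal form yields diagonal entries (1,1,1,1,1,1,1,1,1,1,1,1,1,1,1,1,1,2).

Computing H_k = (kernel of ∂_k) / (image of ∂_{k+1}):

  H_0: rank C_0 − rank ∂_1 = 9 − 8 = 1, and the invariant factors of ∂_1 are all 1, so H_0 = Z.
  H_1: rank ker ∂_1 − rank ∂_2 = (27 − 8) − 18 = 1, and ∂_2 has invariant factor 2 > 1, so H_1 = Z ⊕ Z/2Z.
  H_2: rank ker ∂_2 − rank ∂_3 = (18 − 18) − 0 = 0, and there is no ∂_3, so H_2 = 0.

As a check, the Euler characteristic is 9 − 27 + 18 = 0, which agrees with 1 − 1 + 0 = 0.

Hence the Betti numbers are b_0 = 1, b_1 = 1, b_2 = 0.

b_0 = 1, b_1 = 1, b_2 = 0.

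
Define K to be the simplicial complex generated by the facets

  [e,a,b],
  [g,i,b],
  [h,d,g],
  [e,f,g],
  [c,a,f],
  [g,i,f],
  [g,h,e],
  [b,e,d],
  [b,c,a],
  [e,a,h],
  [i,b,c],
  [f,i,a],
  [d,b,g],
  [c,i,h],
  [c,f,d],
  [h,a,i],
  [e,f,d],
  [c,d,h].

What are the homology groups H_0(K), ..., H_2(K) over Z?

H_0 = Z,  H_1 = Z ⊕ Z/2Z,  H_2 = 0.

Fix the vertex order a < b < c < d < e < f < g < h < i and write every simplex with vertices in increasing order. Then dim K = 2 and the simplices of K are:

  0-simplices (9): a, b, c, d, e, f, g, h, i
  1-simplices (27): ab, ac, ae, af, ah, ai, bc, bd, be, bg, bi, cd, cf, ch, ci, de, df, dg, dh, ef, eg, eh, fg, fi, gh, gi, hi
  2-simplices (18): abc, abe, acf, aeh, afi, ahi, bci, bde, bdg, bgi, cdf, cdh, chi, def, dgh, efg, egh, fgi

so the chain groups are C_0 ≅ Z^9, C_1 ≅ Z^27, C_2 ≅ Z^18.

Boundary ∂_1: C_1 → C_0 sends each edge [p,q] (with p < q) to q − p.
The 9×27 boundary matrix has rank 8 and Smith normal form diag(1,1,1,1,1,1,1,1).

∂_2: C_2 → C_1 acts by ∂[p,q,r] = [q,r] − [p,r] + [p,q]. For instance
  ∂efg = fg − eg + ef,
  ∂chi = hi − ci + ch.
This gives a 27×18 integer matrix of rank 18; reducing to Smith normal form yields diagonal entries (1,1,1,1,1,1,1,1,1,1,1,1,1,1,1,1,1,2).

Reading off H_k = ker ∂_k / im ∂_{k+1}:

  H_0: rank C_0 − rank ∂_1 = 9 − 8 = 1, and the invariant factors of ∂_1 are all 1, so H_0 = Z.
  H_1: rank ker ∂_1 − rank ∂_2 = (27 − 8) − 18 = 1, and ∂_2 has invariant factor 2 > 1, so H_1 = Z ⊕ Z/2Z.
  H_2: rank ker ∂_2 − rank ∂_3 = (18 − 18) − 0 = 0, and there is no ∂_3, so H_2 = 0.

As a check, the Euler characteristic is 9 − 27 + 18 = 0, which agrees with 1 − 1 + 0 = 0.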